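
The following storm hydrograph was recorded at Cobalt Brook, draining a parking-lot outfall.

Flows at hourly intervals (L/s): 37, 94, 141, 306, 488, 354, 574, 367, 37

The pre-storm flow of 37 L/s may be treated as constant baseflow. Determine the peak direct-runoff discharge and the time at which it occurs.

Q_p = 537.0 L/s at t = 6 h

Subtracting baseflow gives direct-runoff ordinates: 0.0, 57.0, 104.0, 269.0, 451.0, 317.0, 537.0, 330.0, 0.0 L/s.
The maximum is 537.0 L/s, occurring at the reading for t = 6 h.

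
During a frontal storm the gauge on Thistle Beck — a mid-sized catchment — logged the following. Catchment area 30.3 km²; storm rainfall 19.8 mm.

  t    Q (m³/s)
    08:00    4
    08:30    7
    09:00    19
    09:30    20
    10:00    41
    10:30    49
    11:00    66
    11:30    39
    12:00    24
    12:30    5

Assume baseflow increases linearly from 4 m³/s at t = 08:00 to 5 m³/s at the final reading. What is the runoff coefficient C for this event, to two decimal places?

C ≈ 0.69

ΣQ_DR = 229.0 m³/s; V = ΣQ_DR·Δt = 4.122 × 10^5 m³.
Runoff depth d = V / A = 13.60 mm.
C = d / P = 13.60 / 19.8 = 0.69.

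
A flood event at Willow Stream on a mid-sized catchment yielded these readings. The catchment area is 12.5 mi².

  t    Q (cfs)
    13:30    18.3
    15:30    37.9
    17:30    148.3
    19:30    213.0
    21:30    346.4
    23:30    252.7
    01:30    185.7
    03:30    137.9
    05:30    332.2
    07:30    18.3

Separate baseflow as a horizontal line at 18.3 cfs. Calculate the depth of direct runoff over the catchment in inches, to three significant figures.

d ≈ 0.374 in

Direct runoff: 0.0, 19.6, 130.0, 194.7, 328.1, 234.4, 167.4, 119.6, 313.9, 0.0 cfs; ΣQ_DR = 1508 cfs.
V = ΣQ_DR · Δt = 1508 × 7200 s = 1.086 × 10^7 ft³.
Over A = 12.5 mi², depth = V / A = 0.374 in.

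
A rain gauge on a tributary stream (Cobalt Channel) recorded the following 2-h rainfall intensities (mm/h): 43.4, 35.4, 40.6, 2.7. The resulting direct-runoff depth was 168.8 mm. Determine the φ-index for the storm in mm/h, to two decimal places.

φ ≈ 11.67 mm/h

Only the 3 blocks with intensity above φ contribute runoff: 43.4, 35.4, 40.6 mm/h.
Σ(I−φ)·Δt = d  ⇒  (43.4+35.4+40.6 − 3φ)·2 = 168.8
φ = (119.4 − 168.8/2) / 3 = 11.67 mm/h.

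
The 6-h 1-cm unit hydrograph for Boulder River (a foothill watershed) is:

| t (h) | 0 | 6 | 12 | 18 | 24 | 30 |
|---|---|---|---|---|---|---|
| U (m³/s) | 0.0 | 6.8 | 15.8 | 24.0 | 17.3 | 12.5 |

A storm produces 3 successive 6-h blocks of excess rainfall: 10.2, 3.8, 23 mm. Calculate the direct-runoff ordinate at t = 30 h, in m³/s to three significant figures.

Q ≈ 74.5 m³/s

By discrete convolution, Q_j = Σ (P_i / 10 mm) · U_{j−i}.
At t = 30 h (j=5): Q = (10.2/10)·12.5 + (3.8/10)·17.3 + (23/10)·24.0 = 74.5 m³/s.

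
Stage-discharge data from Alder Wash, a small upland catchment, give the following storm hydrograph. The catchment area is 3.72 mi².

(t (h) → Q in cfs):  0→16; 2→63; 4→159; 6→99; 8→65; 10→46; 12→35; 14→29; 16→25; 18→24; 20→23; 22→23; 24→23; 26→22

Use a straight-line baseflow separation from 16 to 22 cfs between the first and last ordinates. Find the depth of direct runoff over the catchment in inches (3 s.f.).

Direct runoff: 0.00, 46.54, 142.08, 81.62, 47.15, 27.69, 16.23, 9.77, 5.31, 3.85, 2.38, 1.92, 1.46, 0.00 cfs; ΣQ_DR = 386.0 cfs.
V = ΣQ_DR · Δt = 386.0 × 7200 s = 2.779 × 10^6 ft³.
Over A = 3.72 mi², depth = V / A = 0.322 in.

d ≈ 0.322 in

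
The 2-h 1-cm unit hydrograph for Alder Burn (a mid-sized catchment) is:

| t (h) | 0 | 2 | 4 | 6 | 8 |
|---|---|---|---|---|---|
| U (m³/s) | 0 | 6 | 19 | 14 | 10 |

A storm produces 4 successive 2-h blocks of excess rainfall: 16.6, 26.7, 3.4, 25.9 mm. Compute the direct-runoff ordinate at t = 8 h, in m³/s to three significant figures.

Q ≈ 76.0 m³/s

By discrete convolution, Q_j = Σ (P_i / 10 mm) · U_{j−i}.
At t = 8 h (j=4): Q = (16.6/10)·10 + (26.7/10)·14 + (3.4/10)·19 + (25.9/10)·6 = 76.0 m³/s.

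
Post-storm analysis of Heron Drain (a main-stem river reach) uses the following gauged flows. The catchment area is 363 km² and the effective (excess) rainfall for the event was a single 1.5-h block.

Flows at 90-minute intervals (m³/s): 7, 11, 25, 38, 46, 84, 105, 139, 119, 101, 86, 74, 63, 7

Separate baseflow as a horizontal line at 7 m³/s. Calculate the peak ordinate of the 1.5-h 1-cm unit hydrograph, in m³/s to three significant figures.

Direct runoff: 0.0, 4.0, 18.0, 31.0, 39.0, 77.0, 98.0, 132.0, 112.0, 94.0, 79.0, 67.0, 56.0, 0.0 m³/s; ΣQ_DR = 807.0 m³/s, peak = 132.0 m³/s.
Runoff depth d = ΣQ_DR·Δt / A = 807.0 × 5400 / (363 km²) = 12.00 mm.
The 1-cm UH is the DRH scaled by (10 mm)/d, so U_p = 132.0 × 10/12.00 = 110 m³/s.

U_p ≈ 110 m³/s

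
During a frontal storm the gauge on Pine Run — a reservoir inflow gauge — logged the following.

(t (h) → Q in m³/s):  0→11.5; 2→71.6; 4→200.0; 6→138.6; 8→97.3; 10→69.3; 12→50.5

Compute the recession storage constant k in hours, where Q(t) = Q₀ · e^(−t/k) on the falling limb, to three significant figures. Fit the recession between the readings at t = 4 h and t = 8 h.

k ≈ 5.55 h

On the falling limb, Q drops from 200.0 to 97.3 m³/s between t = 4 h and t = 8 h (Δt = 4 h).
k = −Δt / ln(Q₂/Q₁) = −4 / ln(97.3/200.0) = 5.55 h.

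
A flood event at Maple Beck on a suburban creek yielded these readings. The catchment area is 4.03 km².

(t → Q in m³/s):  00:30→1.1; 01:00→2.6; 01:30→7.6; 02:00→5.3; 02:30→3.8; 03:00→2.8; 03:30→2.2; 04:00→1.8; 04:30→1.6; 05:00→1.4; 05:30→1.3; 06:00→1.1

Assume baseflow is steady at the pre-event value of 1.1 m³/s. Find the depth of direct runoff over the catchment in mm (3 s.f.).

Direct runoff: 0.0, 1.5, 6.5, 4.2, 2.7, 1.7, 1.1, 0.7, 0.5, 0.3, 0.2, 0.0 m³/s; ΣQ_DR = 19.40 m³/s.
V = ΣQ_DR · Δt = 19.40 × 1800 s = 34920 m³.
Over A = 4.03 km², depth = V / A = 8.67 mm.

d ≈ 8.67 mm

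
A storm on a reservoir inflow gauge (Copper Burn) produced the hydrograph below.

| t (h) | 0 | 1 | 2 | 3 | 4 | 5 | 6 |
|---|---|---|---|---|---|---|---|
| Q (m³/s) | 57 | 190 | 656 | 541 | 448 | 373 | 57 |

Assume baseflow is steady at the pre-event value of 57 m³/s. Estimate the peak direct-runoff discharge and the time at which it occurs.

Subtracting baseflow gives direct-runoff ordinates: 0.0, 133.0, 599.0, 484.0, 391.0, 316.0, 0.0 m³/s.
The maximum is 599.0 m³/s, occurring at the reading for t = 2 h.

Q_p = 599.0 m³/s at t = 2 h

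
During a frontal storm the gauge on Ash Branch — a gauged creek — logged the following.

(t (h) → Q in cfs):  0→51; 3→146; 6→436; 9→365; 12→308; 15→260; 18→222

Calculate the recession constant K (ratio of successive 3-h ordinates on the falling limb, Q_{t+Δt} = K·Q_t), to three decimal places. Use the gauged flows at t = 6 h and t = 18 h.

Using the recession-limb readings at t = 6 h and t = 18 h: Q falls from 436 to 222 cfs over 4 intervals.
K = (Q₂/Q₁)^(1/4) = (222/436)^(1/4) = 0.845.

K ≈ 0.845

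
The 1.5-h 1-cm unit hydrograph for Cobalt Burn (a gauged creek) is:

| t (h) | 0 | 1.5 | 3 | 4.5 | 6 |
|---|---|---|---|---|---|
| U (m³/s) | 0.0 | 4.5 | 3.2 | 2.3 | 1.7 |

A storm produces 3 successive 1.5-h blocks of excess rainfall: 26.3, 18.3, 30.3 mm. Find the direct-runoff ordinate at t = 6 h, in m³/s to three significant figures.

Q ≈ 18.4 m³/s

By discrete convolution, Q_j = Σ (P_i / 10 mm) · U_{j−i}.
At t = 6 h (j=4): Q = (26.3/10)·1.7 + (18.3/10)·2.3 + (30.3/10)·3.2 = 18.4 m³/s.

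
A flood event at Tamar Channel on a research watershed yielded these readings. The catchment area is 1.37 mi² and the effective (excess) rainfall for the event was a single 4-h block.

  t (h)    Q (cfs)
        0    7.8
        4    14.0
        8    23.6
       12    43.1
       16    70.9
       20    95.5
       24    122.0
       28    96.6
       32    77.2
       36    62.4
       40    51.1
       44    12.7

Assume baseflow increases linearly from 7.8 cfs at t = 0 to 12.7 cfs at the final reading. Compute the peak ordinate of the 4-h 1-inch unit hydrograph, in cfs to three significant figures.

Direct runoff: 0.00, 5.75, 14.91, 33.96, 61.32, 85.47, 111.53, 85.68, 65.84, 50.59, 38.85, 0.00 cfs; ΣQ_DR = 553.9 cfs, peak = 111.53 cfs.
Runoff depth d = ΣQ_DR·Δt / A = 553.9 × 14400 / (1.37 mi²) = 2.506 in.
The 1-inch UH is the DRH scaled by (1 in)/d, so U_p = 111.53 × 1/2.506 = 44.5 cfs.

U_p ≈ 44.5 cfs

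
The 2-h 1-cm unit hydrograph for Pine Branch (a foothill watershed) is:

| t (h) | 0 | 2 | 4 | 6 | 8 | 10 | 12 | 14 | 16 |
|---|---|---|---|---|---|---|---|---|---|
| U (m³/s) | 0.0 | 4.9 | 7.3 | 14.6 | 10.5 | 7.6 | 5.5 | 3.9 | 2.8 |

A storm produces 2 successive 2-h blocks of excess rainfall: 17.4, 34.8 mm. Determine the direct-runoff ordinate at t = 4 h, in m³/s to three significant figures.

By discrete convolution, Q_j = Σ (P_i / 10 mm) · U_{j−i}.
At t = 4 h (j=2): Q = (17.4/10)·7.3 + (34.8/10)·4.9 = 29.8 m³/s.

Q ≈ 29.8 m³/s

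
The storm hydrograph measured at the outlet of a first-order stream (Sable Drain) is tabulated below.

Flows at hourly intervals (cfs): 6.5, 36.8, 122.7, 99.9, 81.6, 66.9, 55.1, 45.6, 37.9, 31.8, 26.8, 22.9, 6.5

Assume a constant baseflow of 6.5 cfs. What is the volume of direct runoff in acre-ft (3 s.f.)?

Direct-runoff ordinates (Q − Q_b): 0.0, 30.3, 116.2, 93.4, 75.1, 60.4, 48.6, 39.1, 31.4, 25.3, 20.3, 16.4, 0.0 cfs.
ΣQ_DR = 556.5 cfs.
With Δt = 1 h = 3600 s, V = ΣQ_DR · Δt = 556.5 × 3600 = 2.00 × 10^6 ft³ = 46.0 acre-ft.

V ≈ 46.0 acre-ft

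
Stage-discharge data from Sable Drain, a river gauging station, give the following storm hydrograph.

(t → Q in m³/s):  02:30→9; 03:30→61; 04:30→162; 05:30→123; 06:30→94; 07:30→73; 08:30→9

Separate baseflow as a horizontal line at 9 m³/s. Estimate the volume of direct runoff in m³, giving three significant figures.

Direct-runoff ordinates (Q − Q_b): 0.0, 52.0, 153.0, 114.0, 85.0, 64.0, 0.0 m³/s.
ΣQ_DR = 468.0 m³/s.
With Δt = 1 h = 3600 s, V = ΣQ_DR · Δt = 468.0 × 3600 = 1.68 × 10^6 m³.

V ≈ 1.68 × 10^6 m³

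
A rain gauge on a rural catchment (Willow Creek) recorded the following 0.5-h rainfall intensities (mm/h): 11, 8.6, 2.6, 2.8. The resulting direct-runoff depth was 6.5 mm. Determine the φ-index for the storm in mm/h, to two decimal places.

φ ≈ 3.30 mm/h

Only the 2 blocks with intensity above φ contribute runoff: 11, 8.6 mm/h.
Σ(I−φ)·Δt = d  ⇒  (11+8.6 − 2φ)·0.5 = 6.5
φ = (19.60 − 6.5/0.5) / 2 = 3.30 mm/h.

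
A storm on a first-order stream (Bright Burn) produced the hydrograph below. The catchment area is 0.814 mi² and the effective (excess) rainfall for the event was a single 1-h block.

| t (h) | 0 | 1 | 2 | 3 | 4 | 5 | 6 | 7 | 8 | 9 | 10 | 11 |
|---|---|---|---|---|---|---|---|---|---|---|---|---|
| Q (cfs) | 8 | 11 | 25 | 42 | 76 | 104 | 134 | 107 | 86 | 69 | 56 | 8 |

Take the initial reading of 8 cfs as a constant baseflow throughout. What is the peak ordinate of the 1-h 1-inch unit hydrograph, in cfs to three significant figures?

U_p ≈ 105 cfs

Direct runoff: 0.0, 3.0, 17.0, 34.0, 68.0, 96.0, 126.0, 99.0, 78.0, 61.0, 48.0, 0.0 cfs; ΣQ_DR = 630.0 cfs, peak = 126.0 cfs.
Runoff depth d = ΣQ_DR·Δt / A = 630.0 × 3600 / (0.814 mi²) = 1.199 in.
The 1-inch UH is the DRH scaled by (1 in)/d, so U_p = 126.0 × 1/1.199 = 105 cfs.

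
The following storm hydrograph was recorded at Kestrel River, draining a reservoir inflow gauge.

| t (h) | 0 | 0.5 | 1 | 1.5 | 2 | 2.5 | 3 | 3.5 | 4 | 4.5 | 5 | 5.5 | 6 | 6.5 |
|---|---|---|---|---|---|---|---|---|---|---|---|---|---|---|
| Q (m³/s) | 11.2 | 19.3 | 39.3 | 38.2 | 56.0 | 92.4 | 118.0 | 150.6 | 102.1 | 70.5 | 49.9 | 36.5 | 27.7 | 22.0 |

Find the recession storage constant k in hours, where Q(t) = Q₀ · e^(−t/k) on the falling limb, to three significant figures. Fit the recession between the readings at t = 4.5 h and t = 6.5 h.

On the falling limb, Q drops from 70.5 to 22.0 m³/s between t = 4.5 h and t = 6.5 h (Δt = 2 h).
k = −Δt / ln(Q₂/Q₁) = −2 / ln(22.0/70.5) = 1.72 h.

k ≈ 1.72 h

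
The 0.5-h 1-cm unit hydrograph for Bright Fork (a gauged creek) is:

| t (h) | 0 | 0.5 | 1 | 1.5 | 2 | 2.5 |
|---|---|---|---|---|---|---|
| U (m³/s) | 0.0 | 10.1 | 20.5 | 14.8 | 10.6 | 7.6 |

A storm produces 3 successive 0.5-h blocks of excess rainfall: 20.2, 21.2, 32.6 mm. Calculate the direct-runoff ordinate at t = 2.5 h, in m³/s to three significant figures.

By discrete convolution, Q_j = Σ (P_i / 10 mm) · U_{j−i}.
At t = 2.5 h (j=5): Q = (20.2/10)·7.6 + (21.2/10)·10.6 + (32.6/10)·14.8 = 86.1 m³/s.

Q ≈ 86.1 m³/s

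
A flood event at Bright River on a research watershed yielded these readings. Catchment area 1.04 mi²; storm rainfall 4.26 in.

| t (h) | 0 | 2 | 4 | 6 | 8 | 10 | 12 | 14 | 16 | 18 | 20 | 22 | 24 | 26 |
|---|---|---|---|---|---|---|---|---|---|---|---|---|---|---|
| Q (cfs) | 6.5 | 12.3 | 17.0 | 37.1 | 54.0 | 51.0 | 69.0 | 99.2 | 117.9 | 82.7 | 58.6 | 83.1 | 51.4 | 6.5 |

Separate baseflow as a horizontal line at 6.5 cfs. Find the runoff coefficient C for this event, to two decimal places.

C ≈ 0.46

ΣQ_DR = 655.3 cfs; V = ΣQ_DR·Δt = 4.718 × 10^6 ft³.
Runoff depth d = V / A = 1.953 in.
C = d / P = 1.953 / 4.26 = 0.46.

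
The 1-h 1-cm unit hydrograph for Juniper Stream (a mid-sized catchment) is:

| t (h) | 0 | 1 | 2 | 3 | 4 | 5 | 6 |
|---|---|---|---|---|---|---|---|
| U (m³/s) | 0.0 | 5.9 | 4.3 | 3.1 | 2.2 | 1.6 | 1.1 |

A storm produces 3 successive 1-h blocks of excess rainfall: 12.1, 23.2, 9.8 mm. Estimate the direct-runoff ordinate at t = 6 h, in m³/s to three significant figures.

By discrete convolution, Q_j = Σ (P_i / 10 mm) · U_{j−i}.
At t = 6 h (j=6): Q = (12.1/10)·1.1 + (23.2/10)·1.6 + (9.8/10)·2.2 = 7.20 m³/s.

Q ≈ 7.20 m³/s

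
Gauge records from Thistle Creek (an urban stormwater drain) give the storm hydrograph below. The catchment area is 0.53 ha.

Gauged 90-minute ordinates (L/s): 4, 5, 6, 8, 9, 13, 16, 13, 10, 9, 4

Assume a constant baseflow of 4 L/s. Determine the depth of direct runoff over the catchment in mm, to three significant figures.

d ≈ 54.0 mm

Direct runoff: 0.0, 1.0, 2.0, 4.0, 5.0, 9.0, 12.0, 9.0, 6.0, 5.0, 0.0 L/s; ΣQ_DR = 53.00 L/s.
V = ΣQ_DR · Δt = 53.00 × 5400 s = 2.862 × 10^5 L.
Over A = 0.53 ha, depth = V / A = 54.0 mm.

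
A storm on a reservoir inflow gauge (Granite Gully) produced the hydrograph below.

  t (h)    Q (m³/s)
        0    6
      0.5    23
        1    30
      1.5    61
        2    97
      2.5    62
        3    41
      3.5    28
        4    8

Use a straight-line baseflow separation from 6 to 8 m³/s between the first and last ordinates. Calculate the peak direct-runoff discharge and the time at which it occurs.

Q_p = 90.00 m³/s at t = 2 h

Subtracting baseflow gives direct-runoff ordinates: 0.00, 16.75, 23.50, 54.25, 90.00, 54.75, 33.50, 20.25, 0.00 m³/s.
The maximum is 90.00 m³/s, occurring at the reading for t = 2 h.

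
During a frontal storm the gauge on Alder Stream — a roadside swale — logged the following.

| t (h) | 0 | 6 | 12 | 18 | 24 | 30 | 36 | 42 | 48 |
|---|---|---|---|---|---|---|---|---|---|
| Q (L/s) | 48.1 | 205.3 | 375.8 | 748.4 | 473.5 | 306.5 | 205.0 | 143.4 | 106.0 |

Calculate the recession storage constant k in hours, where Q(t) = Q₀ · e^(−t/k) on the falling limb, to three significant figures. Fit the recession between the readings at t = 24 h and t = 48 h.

On the falling limb, Q drops from 473.5 to 106.0 L/s between t = 24 h and t = 48 h (Δt = 24 h).
k = −Δt / ln(Q₂/Q₁) = −24 / ln(106.0/473.5) = 16.0 h.

k ≈ 16.0 h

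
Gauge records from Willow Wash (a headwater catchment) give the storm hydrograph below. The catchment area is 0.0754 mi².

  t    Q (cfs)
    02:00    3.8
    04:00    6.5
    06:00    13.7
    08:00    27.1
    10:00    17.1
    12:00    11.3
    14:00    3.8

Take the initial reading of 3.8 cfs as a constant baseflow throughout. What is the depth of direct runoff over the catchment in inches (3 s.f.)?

Direct runoff: 0.0, 2.7, 9.9, 23.3, 13.3, 7.5, 0.0 cfs; ΣQ_DR = 56.70 cfs.
V = ΣQ_DR · Δt = 56.70 × 7200 s = 4.082 × 10^5 ft³.
Over A = 0.0754 mi², depth = V / A = 2.33 in.

d ≈ 2.33 in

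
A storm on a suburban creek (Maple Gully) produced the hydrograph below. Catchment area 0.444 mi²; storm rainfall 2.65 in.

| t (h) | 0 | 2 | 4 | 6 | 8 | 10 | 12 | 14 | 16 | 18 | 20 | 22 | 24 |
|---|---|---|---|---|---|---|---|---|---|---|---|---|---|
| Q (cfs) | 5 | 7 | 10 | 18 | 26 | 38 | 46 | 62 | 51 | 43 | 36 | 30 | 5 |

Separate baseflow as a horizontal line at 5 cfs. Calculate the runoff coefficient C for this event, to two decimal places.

C ≈ 0.82

ΣQ_DR = 312.0 cfs; V = ΣQ_DR·Δt = 2.246 × 10^6 ft³.
Runoff depth d = V / A = 2.178 in.
C = d / P = 2.178 / 2.65 = 0.82.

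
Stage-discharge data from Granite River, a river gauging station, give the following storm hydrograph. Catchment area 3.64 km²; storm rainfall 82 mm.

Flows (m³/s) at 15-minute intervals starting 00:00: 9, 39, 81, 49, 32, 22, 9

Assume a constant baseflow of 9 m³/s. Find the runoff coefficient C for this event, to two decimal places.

C ≈ 0.54

ΣQ_DR = 178.0 m³/s; V = ΣQ_DR·Δt = 1.602 × 10^5 m³.
Runoff depth d = V / A = 44.01 mm.
C = d / P = 44.01 / 82 = 0.54.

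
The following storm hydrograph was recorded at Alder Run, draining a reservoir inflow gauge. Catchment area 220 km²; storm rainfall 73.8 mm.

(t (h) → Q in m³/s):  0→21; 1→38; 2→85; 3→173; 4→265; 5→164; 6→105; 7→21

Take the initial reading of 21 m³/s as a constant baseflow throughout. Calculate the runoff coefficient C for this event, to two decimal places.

C ≈ 0.16

ΣQ_DR = 704.0 m³/s; V = ΣQ_DR·Δt = 2.534 × 10^6 m³.
Runoff depth d = V / A = 11.52 mm.
C = d / P = 11.52 / 73.8 = 0.16.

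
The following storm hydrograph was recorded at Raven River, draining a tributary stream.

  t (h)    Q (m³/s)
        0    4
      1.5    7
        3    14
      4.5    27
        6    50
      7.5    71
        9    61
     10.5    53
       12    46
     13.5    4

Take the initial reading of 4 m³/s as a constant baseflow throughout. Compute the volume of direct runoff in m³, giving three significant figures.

V ≈ 1.60 × 10^6 m³

Direct-runoff ordinates (Q − Q_b): 0.0, 3.0, 10.0, 23.0, 46.0, 67.0, 57.0, 49.0, 42.0, 0.0 m³/s.
ΣQ_DR = 297.0 m³/s.
With Δt = 1.5 h = 5400 s, V = ΣQ_DR · Δt = 297.0 × 5400 = 1.60 × 10^6 m³.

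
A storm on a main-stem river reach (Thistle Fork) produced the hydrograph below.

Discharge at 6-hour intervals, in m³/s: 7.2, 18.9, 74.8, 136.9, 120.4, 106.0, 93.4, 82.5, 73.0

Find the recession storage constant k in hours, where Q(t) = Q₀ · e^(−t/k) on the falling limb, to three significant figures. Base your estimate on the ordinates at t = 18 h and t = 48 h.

On the falling limb, Q drops from 136.9 to 73.0 m³/s between t = 18 h and t = 48 h (Δt = 30 h).
k = −Δt / ln(Q₂/Q₁) = −30 / ln(73.0/136.9) = 47.7 h.

k ≈ 47.7 h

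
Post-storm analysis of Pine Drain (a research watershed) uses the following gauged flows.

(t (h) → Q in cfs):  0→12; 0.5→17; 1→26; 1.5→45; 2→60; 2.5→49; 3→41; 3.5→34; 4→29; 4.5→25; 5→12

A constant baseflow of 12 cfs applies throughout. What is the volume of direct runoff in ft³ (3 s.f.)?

Direct-runoff ordinates (Q − Q_b): 0.0, 5.0, 14.0, 33.0, 48.0, 37.0, 29.0, 22.0, 17.0, 13.0, 0.0 cfs.
ΣQ_DR = 218.0 cfs.
With Δt = 0.5 h = 1800 s, V = ΣQ_DR · Δt = 218.0 × 1800 = 3.92 × 10^5 ft³.

V ≈ 3.92 × 10^5 ft³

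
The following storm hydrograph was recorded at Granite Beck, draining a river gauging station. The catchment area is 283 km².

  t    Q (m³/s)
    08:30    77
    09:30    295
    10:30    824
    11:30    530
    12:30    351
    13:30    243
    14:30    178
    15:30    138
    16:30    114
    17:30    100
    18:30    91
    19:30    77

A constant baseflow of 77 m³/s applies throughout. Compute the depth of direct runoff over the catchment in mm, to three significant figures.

d ≈ 26.6 mm

Direct runoff: 0.0, 218.0, 747.0, 453.0, 274.0, 166.0, 101.0, 61.0, 37.0, 23.0, 14.0, 0.0 m³/s; ΣQ_DR = 2094 m³/s.
V = ΣQ_DR · Δt = 2094 × 3600 s = 7.538 × 10^6 m³.
Over A = 283 km², depth = V / A = 26.6 mm.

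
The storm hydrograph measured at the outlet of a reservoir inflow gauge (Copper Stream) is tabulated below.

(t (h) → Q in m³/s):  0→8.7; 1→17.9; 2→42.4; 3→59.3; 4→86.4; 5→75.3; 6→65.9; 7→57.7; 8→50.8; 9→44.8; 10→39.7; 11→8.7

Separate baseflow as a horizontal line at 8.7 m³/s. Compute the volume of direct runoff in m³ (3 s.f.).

V ≈ 1.63 × 10^6 m³

Direct-runoff ordinates (Q − Q_b): 0.0, 9.2, 33.7, 50.6, 77.7, 66.6, 57.2, 49.0, 42.1, 36.1, 31.0, 0.0 m³/s.
ΣQ_DR = 453.2 m³/s.
With Δt = 1 h = 3600 s, V = ΣQ_DR · Δt = 453.2 × 3600 = 1.63 × 10^6 m³.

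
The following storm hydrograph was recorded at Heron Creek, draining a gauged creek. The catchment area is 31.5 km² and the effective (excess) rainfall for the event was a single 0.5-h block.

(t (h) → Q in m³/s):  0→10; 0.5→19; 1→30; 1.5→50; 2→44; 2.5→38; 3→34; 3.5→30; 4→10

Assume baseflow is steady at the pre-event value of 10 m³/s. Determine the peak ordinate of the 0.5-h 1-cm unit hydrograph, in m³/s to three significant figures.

Direct runoff: 0.0, 9.0, 20.0, 40.0, 34.0, 28.0, 24.0, 20.0, 0.0 m³/s; ΣQ_DR = 175.0 m³/s, peak = 40.0 m³/s.
Runoff depth d = ΣQ_DR·Δt / A = 175.0 × 1800 / (31.5 km²) = 10.00 mm.
The 1-cm UH is the DRH scaled by (10 mm)/d, so U_p = 40.0 × 10/10.00 = 40.0 m³/s.

U_p ≈ 40.0 m³/s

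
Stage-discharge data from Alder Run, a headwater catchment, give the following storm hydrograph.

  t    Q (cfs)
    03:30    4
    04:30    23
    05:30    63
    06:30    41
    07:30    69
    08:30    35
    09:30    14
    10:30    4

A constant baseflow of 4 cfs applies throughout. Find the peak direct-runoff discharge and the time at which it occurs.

Subtracting baseflow gives direct-runoff ordinates: 0.0, 19.0, 59.0, 37.0, 65.0, 31.0, 10.0, 0.0 cfs.
The maximum is 65.0 cfs, occurring at the reading for t = 07:30.

Q_p = 65.0 cfs at t = 07:30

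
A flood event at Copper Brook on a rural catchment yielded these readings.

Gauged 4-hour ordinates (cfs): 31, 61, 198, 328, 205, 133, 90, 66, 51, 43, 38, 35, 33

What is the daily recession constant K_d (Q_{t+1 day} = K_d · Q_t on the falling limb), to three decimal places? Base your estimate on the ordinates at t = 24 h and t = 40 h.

K_d ≈ 0.274

Between t = 24 h and t = 40 h the flow falls from 90 to 38 cfs over 4×4 h = 16 h.
Per-interval ratio K = (38/90)^(1/4) = 0.8061; K_d = K^(24/4) = 0.274.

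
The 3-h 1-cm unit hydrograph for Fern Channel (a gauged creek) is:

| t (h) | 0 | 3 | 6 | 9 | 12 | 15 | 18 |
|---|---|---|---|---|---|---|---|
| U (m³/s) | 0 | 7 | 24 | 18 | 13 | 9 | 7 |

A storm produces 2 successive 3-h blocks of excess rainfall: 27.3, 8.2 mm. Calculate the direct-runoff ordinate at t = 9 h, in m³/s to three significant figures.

Q ≈ 68.8 m³/s

By discrete convolution, Q_j = Σ (P_i / 10 mm) · U_{j−i}.
At t = 9 h (j=3): Q = (27.3/10)·18 + (8.2/10)·24 = 68.8 m³/s.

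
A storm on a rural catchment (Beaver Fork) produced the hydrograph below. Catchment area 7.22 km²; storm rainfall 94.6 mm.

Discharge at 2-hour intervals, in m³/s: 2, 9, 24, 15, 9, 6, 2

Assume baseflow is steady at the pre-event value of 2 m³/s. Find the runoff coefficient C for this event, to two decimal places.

C ≈ 0.56

ΣQ_DR = 53.00 m³/s; V = ΣQ_DR·Δt = 3.816 × 10^5 m³.
Runoff depth d = V / A = 52.85 mm.
C = d / P = 52.85 / 94.6 = 0.56.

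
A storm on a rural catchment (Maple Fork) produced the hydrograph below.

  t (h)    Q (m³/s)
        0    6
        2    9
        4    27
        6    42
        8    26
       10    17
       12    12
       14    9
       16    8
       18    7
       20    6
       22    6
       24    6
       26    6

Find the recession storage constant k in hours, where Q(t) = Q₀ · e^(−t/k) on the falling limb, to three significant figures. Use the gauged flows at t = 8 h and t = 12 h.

On the falling limb, Q drops from 26 to 12 m³/s between t = 8 h and t = 12 h (Δt = 4 h).
k = −Δt / ln(Q₂/Q₁) = −4 / ln(12/26) = 5.17 h.

k ≈ 5.17 h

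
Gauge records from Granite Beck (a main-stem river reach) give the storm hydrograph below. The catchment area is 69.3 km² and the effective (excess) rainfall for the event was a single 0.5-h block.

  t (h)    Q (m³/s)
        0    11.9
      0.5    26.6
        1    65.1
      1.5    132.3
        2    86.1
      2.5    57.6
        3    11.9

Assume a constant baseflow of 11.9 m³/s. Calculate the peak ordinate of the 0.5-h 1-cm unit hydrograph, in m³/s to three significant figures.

U_p ≈ 150 m³/s

Direct runoff: 0.0, 14.7, 53.2, 120.4, 74.2, 45.7, 0.0 m³/s; ΣQ_DR = 308.2 m³/s, peak = 120.4 m³/s.
Runoff depth d = ΣQ_DR·Δt / A = 308.2 × 1800 / (69.3 km²) = 8.005 mm.
The 1-cm UH is the DRH scaled by (10 mm)/d, so U_p = 120.4 × 10/8.005 = 150 m³/s.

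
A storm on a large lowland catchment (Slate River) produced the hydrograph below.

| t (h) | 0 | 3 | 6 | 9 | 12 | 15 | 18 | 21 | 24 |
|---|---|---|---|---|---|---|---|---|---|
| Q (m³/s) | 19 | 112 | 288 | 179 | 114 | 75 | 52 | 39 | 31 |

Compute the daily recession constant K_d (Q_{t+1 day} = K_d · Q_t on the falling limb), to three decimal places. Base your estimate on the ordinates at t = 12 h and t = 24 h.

K_d ≈ 0.074

Between t = 12 h and t = 24 h the flow falls from 114 to 31 m³/s over 4×3 h = 12 h.
Per-interval ratio K = (31/114)^(1/4) = 0.7221; K_d = K^(24/3) = 0.074.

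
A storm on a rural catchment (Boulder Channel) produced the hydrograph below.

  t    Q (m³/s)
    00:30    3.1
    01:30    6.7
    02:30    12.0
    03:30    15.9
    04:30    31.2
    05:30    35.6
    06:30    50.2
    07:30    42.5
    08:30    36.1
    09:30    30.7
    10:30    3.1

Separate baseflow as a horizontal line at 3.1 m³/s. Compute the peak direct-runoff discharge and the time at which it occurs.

Subtracting baseflow gives direct-runoff ordinates: 0.0, 3.6, 8.9, 12.8, 28.1, 32.5, 47.1, 39.4, 33.0, 27.6, 0.0 m³/s.
The maximum is 47.1 m³/s, occurring at the reading for t = 06:30.

Q_p = 47.1 m³/s at t = 06:30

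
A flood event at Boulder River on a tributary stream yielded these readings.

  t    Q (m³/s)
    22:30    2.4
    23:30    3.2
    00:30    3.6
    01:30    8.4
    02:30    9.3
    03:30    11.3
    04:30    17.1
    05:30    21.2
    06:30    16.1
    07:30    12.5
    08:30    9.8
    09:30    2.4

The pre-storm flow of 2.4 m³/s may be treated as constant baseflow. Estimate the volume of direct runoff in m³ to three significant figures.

Direct-runoff ordinates (Q − Q_b): 0.0, 0.8, 1.2, 6.0, 6.9, 8.9, 14.7, 18.8, 13.7, 10.1, 7.4, 0.0 m³/s.
ΣQ_DR = 88.50 m³/s.
With Δt = 1 h = 3600 s, V = ΣQ_DR · Δt = 88.50 × 3600 = 3.19 × 10^5 m³.

V ≈ 3.19 × 10^5 m³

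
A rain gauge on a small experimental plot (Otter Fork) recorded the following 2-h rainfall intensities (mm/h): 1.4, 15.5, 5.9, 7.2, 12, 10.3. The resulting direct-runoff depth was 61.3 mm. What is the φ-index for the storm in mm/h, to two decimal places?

Only the 5 blocks with intensity above φ contribute runoff: 15.5, 5.9, 7.2, 12, 10.3 mm/h.
Σ(I−φ)·Δt = d  ⇒  (15.5+5.9+7.2+12+10.3 − 5φ)·2 = 61.3
φ = (50.90 − 61.3/2) / 5 = 4.05 mm/h.

φ ≈ 4.05 mm/h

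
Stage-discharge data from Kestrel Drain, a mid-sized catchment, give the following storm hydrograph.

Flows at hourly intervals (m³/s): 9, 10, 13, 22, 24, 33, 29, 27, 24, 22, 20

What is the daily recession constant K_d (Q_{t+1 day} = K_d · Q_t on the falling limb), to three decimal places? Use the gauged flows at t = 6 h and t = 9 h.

K_d ≈ 0.110

Between t = 6 h and t = 9 h the flow falls from 29 to 22 m³/s over 3×1 h = 3 h.
Per-interval ratio K = (22/29)^(1/3) = 0.9120; K_d = K^(24/1) = 0.110.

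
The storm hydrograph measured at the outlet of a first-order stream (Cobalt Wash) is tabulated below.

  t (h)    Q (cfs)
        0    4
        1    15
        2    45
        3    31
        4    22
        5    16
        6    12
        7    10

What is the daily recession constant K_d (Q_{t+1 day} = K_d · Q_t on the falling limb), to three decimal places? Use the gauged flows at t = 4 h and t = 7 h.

K_d ≈ 0.002

Between t = 4 h and t = 7 h the flow falls from 22 to 10 cfs over 3×1 h = 3 h.
Per-interval ratio K = (10/22)^(1/3) = 0.7689; K_d = K^(24/1) = 0.002.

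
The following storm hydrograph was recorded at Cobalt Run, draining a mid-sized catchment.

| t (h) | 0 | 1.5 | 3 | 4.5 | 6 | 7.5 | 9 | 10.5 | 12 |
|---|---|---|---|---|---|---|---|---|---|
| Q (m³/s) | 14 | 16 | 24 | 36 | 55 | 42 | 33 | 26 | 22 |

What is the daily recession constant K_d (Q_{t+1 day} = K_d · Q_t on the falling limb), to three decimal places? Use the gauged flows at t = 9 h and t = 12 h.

K_d ≈ 0.039

Between t = 9 h and t = 12 h the flow falls from 33 to 22 m³/s over 2×1.5 h = 3 h.
Per-interval ratio K = (22/33)^(1/2) = 0.8165; K_d = K^(24/1.5) = 0.039.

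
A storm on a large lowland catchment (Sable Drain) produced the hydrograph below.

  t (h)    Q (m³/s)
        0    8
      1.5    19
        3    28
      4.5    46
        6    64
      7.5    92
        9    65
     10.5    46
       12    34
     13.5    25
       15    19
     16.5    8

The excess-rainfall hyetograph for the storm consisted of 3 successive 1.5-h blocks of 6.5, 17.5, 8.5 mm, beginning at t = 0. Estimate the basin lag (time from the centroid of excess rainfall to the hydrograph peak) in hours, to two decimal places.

Centroid of excess rainfall: t_c = Σ P_i·t̄_i / ΣP_i = 2.3423 h (block centres at 0.75, 2.25, 3.75 h).
Hydrograph peak occurs at t = 7.5 h, so basin lag t_L = 7.5 − 2.3423 = 5.16 h.

t_L ≈ 5.16 h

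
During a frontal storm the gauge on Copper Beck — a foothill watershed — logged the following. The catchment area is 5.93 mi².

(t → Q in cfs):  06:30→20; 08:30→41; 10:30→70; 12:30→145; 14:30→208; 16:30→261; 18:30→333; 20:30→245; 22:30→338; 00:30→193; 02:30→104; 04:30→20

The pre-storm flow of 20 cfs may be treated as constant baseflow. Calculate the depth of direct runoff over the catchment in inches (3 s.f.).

d ≈ 0.908 in

Direct runoff: 0.0, 21.0, 50.0, 125.0, 188.0, 241.0, 313.0, 225.0, 318.0, 173.0, 84.0, 0.0 cfs; ΣQ_DR = 1738 cfs.
V = ΣQ_DR · Δt = 1738 × 7200 s = 1.251 × 10^7 ft³.
Over A = 5.93 mi², depth = V / A = 0.908 in.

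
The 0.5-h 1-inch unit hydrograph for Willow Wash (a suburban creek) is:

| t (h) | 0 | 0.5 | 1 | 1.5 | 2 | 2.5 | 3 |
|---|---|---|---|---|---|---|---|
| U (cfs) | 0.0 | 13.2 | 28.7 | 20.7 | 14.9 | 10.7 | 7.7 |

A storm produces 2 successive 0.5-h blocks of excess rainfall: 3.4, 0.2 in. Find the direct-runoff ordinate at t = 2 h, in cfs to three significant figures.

By discrete convolution, Q_j = Σ (P_i / 1 in) · U_{j−i}.
At t = 2 h (j=4): Q = (3.4/1)·14.9 + (0.2/1)·20.7 = 54.8 cfs.

Q ≈ 54.8 cfs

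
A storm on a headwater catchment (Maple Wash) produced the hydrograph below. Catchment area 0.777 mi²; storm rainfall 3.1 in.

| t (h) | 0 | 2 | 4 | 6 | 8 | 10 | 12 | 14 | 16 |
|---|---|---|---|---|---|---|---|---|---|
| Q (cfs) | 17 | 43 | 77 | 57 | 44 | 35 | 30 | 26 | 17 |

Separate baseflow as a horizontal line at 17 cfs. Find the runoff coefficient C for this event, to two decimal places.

C ≈ 0.25

ΣQ_DR = 193.0 cfs; V = ΣQ_DR·Δt = 1.390 × 10^6 ft³.
Runoff depth d = V / A = 0.7698 in.
C = d / P = 0.7698 / 3.1 = 0.25.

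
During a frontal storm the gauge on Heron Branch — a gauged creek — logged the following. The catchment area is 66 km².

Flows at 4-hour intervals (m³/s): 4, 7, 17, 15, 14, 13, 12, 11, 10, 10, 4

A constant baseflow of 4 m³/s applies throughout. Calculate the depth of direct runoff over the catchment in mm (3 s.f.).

d ≈ 15.9 mm

Direct runoff: 0.0, 3.0, 13.0, 11.0, 10.0, 9.0, 8.0, 7.0, 6.0, 6.0, 0.0 m³/s; ΣQ_DR = 73.00 m³/s.
V = ΣQ_DR · Δt = 73.00 × 14400 s = 1.051 × 10^6 m³.
Over A = 66 km², depth = V / A = 15.9 mm.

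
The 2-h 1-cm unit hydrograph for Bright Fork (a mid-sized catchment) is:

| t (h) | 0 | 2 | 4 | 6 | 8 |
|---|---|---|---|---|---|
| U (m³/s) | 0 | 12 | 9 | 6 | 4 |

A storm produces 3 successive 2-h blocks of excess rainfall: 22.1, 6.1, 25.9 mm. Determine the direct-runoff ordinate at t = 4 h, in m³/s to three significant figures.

By discrete convolution, Q_j = Σ (P_i / 10 mm) · U_{j−i}.
At t = 4 h (j=2): Q = (22.1/10)·9 + (6.1/10)·12 + (25.9/10)·0 = 27.2 m³/s.

Q ≈ 27.2 m³/s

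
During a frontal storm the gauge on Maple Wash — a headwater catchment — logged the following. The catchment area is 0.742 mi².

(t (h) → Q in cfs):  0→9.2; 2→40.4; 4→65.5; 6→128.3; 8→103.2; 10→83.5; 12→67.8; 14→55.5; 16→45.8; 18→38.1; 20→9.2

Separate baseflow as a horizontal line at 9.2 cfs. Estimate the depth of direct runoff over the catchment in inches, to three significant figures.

Direct runoff: 0.0, 31.2, 56.3, 119.1, 94.0, 74.3, 58.6, 46.3, 36.6, 28.9, 0.0 cfs; ΣQ_DR = 545.3 cfs.
V = ΣQ_DR · Δt = 545.3 × 7200 s = 3.926 × 10^6 ft³.
Over A = 0.742 mi², depth = V / A = 2.28 in.

d ≈ 2.28 in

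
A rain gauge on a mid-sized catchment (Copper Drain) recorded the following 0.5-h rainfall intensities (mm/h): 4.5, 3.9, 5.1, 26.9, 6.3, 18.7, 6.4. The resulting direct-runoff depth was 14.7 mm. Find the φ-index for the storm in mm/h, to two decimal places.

φ ≈ 8.10 mm/h

Only the 2 blocks with intensity above φ contribute runoff: 26.9, 18.7 mm/h.
Σ(I−φ)·Δt = d  ⇒  (26.9+18.7 − 2φ)·0.5 = 14.7
φ = (45.60 − 14.7/0.5) / 2 = 8.10 mm/h.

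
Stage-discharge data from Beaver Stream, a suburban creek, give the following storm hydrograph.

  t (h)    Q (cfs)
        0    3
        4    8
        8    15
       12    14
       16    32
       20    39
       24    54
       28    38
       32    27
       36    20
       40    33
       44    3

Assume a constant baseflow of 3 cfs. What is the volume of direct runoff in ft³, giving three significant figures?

Direct-runoff ordinates (Q − Q_b): 0.0, 5.0, 12.0, 11.0, 29.0, 36.0, 51.0, 35.0, 24.0, 17.0, 30.0, 0.0 cfs.
ΣQ_DR = 250.0 cfs.
With Δt = 4 h = 14400 s, V = ΣQ_DR · Δt = 250.0 × 14400 = 3.60 × 10^6 ft³.

V ≈ 3.60 × 10^6 ft³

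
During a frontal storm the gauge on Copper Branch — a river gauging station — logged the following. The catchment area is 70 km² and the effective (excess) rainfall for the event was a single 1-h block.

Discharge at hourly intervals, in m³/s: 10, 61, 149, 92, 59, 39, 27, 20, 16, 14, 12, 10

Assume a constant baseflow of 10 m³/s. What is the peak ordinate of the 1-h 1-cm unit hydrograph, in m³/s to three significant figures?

U_p ≈ 69.5 m³/s

Direct runoff: 0.0, 51.0, 139.0, 82.0, 49.0, 29.0, 17.0, 10.0, 6.0, 4.0, 2.0, 0.0 m³/s; ΣQ_DR = 389.0 m³/s, peak = 139.0 m³/s.
Runoff depth d = ΣQ_DR·Δt / A = 389.0 × 3600 / (70 km²) = 20.01 mm.
The 1-cm UH is the DRH scaled by (10 mm)/d, so U_p = 139.0 × 10/20.01 = 69.5 m³/s.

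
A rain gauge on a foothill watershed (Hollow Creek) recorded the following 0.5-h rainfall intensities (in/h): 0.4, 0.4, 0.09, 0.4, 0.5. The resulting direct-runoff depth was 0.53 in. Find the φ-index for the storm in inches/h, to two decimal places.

Only the 4 blocks with intensity above φ contribute runoff: 0.4, 0.4, 0.4, 0.5 in/h.
Σ(I−φ)·Δt = d  ⇒  (0.4+0.4+0.4+0.5 − 4φ)·0.5 = 0.53
φ = (1.700 − 0.53/0.5) / 4 = 0.16 in/h.

φ ≈ 0.16 in/h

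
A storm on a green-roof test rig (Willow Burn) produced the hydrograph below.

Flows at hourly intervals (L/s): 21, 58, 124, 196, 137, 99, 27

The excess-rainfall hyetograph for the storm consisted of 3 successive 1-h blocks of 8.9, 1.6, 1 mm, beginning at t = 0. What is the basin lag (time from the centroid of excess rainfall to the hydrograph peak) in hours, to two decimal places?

Centroid of excess rainfall: t_c = Σ P_i·t̄_i / ΣP_i = 0.8130 h (block centres at 0.5, 1.5, 2.5 h).
Hydrograph peak occurs at t = 3 h, so basin lag t_L = 3 − 0.8130 = 2.19 h.

t_L ≈ 2.19 h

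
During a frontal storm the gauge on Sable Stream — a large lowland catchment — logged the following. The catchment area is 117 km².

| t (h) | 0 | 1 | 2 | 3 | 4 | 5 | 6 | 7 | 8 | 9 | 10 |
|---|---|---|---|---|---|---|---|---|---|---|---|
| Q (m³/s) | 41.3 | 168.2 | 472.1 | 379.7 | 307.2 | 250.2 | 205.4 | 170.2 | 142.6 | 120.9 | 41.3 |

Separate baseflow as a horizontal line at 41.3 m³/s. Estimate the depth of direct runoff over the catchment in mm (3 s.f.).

d ≈ 56.8 mm

Direct runoff: 0.0, 126.9, 430.8, 338.4, 265.9, 208.9, 164.1, 128.9, 101.3, 79.6, 0.0 m³/s; ΣQ_DR = 1845 m³/s.
V = ΣQ_DR · Δt = 1845 × 3600 s = 6.641 × 10^6 m³.
Over A = 117 km², depth = V / A = 56.8 mm.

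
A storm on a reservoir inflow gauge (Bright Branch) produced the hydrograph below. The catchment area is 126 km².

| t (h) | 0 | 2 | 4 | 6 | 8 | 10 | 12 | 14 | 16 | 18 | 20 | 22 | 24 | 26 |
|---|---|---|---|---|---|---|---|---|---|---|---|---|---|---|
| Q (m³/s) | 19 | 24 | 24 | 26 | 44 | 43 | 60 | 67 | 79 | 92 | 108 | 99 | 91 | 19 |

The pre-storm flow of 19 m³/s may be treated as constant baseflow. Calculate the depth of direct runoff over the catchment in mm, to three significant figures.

Direct runoff: 0.0, 5.0, 5.0, 7.0, 25.0, 24.0, 41.0, 48.0, 60.0, 73.0, 89.0, 80.0, 72.0, 0.0 m³/s; ΣQ_DR = 529.0 m³/s.
V = ΣQ_DR · Δt = 529.0 × 7200 s = 3.809 × 10^6 m³.
Over A = 126 km², depth = V / A = 30.2 mm.

d ≈ 30.2 mm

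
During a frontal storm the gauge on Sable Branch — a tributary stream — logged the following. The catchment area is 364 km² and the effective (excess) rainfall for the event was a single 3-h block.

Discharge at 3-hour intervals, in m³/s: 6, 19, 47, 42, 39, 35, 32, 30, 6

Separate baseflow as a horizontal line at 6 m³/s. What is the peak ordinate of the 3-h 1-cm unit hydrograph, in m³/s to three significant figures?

Direct runoff: 0.0, 13.0, 41.0, 36.0, 33.0, 29.0, 26.0, 24.0, 0.0 m³/s; ΣQ_DR = 202.0 m³/s, peak = 41.0 m³/s.
Runoff depth d = ΣQ_DR·Δt / A = 202.0 × 10800 / (364 km²) = 5.993 mm.
The 1-cm UH is the DRH scaled by (10 mm)/d, so U_p = 41.0 × 10/5.993 = 68.4 m³/s.

U_p ≈ 68.4 m³/s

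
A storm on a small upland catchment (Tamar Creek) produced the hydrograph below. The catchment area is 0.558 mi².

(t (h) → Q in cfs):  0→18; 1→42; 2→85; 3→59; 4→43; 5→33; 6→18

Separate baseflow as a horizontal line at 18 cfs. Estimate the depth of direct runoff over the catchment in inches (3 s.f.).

d ≈ 0.478 in

Direct runoff: 0.0, 24.0, 67.0, 41.0, 25.0, 15.0, 0.0 cfs; ΣQ_DR = 172.0 cfs.
V = ΣQ_DR · Δt = 172.0 × 3600 s = 6.192 × 10^5 ft³.
Over A = 0.558 mi², depth = V / A = 0.478 in.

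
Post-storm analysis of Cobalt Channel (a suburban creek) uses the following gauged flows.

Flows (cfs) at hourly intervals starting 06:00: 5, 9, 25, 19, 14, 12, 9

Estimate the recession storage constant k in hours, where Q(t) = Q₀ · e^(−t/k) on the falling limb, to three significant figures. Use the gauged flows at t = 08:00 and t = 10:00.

k ≈ 3.45 h

On the falling limb, Q drops from 25 to 14 cfs between t = 08:00 and t = 10:00 (Δt = 2 h).
k = −Δt / ln(Q₂/Q₁) = −2 / ln(14/25) = 3.45 h.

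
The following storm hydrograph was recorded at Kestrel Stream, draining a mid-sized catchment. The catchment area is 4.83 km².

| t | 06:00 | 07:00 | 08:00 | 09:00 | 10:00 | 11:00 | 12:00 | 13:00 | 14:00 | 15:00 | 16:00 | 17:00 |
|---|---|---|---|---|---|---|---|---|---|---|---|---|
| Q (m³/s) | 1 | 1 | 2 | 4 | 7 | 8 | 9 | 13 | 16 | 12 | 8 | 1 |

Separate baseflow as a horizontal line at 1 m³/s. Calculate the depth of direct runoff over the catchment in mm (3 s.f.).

Direct runoff: 0.0, 0.0, 1.0, 3.0, 6.0, 7.0, 8.0, 12.0, 15.0, 11.0, 7.0, 0.0 m³/s; ΣQ_DR = 70.00 m³/s.
V = ΣQ_DR · Δt = 70.00 × 3600 s = 2.520 × 10^5 m³.
Over A = 4.83 km², depth = V / A = 52.2 mm.

d ≈ 52.2 mm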